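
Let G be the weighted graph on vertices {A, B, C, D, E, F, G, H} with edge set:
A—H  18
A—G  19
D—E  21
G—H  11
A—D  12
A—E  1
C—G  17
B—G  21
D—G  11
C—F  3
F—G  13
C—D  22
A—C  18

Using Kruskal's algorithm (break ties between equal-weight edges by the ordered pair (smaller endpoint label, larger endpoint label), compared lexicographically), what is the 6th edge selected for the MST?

Sort edges by weight, then run Kruskal:
A—E (1): add — endpoints in different components.
C—F (3): add — endpoints in different components.
D—G (11): add — endpoints in different components.
G—H (11): add — endpoints in different components.
A—D (12): add — endpoints in different components.
F—G (13): add — endpoints in different components.
C—G (17): skip — C and G already connected.
A—C (18): skip — A and C already connected.
A—H (18): skip — A and H already connected.
A—G (19): skip — A and G already connected.
B—G (21): add — endpoints in different components.
The 6th edge added is F—G.

F-G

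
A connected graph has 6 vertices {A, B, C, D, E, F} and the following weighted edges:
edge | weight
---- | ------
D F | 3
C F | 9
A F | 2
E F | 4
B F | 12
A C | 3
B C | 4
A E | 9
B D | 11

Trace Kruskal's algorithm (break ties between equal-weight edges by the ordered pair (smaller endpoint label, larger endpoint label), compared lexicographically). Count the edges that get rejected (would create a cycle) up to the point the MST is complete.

0

Kruskal's algorithm — process edges by increasing weight (ties by edge label):
A F (2): add. Components now {A,F} {B} {C} {D} {E}
A C (3): add. Components now {A,C,F} {B} {D} {E}
D F (3): add. Components now {A,C,D,F} {B} {E}
B C (4): add. Components now {A,B,C,D,F} {E}
E F (4): add. Components now {A,B,C,D,E,F}
Edges rejected before the tree was complete: 0.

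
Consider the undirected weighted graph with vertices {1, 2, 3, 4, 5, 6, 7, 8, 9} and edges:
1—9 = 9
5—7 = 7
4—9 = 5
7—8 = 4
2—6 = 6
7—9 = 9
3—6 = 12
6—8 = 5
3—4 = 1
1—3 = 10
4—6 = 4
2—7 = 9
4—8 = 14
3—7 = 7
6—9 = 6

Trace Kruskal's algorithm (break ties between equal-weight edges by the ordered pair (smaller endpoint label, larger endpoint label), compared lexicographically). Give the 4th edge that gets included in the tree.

Kruskal's algorithm — process edges by increasing weight (ties by edge label):
3—4 (1): add — endpoints in different components.
4—6 (4): add — endpoints in different components.
7—8 (4): add — endpoints in different components.
4—9 (5): add — endpoints in different components.
6—8 (5): add — endpoints in different components.
2—6 (6): add — endpoints in different components.
6—9 (6): skip — 6 and 9 already connected.
3—7 (7): skip — 3 and 7 already connected.
5—7 (7): add — endpoints in different components.
1—9 (9): add — endpoints in different components.
The 4th edge added is 4—9.

4-9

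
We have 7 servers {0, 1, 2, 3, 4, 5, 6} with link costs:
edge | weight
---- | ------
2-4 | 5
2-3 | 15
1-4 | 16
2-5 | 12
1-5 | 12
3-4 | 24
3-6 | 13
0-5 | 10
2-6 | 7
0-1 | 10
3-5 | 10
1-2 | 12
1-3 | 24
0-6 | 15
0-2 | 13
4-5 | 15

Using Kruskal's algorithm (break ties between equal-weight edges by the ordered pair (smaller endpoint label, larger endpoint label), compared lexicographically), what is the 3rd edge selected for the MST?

Kruskal's algorithm — process edges by increasing weight (ties by edge label):
2-4 (5): add — endpoints in different components.
2-6 (7): add — endpoints in different components.
0-1 (10): add — endpoints in different components.
0-5 (10): add — endpoints in different components.
3-5 (10): add — endpoints in different components.
1-2 (12): add — endpoints in different components.
The 3rd edge added is 0-1.

0-1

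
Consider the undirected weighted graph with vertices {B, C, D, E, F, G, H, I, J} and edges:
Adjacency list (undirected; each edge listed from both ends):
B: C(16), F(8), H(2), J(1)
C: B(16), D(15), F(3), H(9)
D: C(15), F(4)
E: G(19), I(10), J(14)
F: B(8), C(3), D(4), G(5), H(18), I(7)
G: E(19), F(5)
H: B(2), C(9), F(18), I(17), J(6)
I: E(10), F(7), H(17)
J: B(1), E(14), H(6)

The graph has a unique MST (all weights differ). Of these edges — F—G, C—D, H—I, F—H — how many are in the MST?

1

Kruskal's algorithm — process edges by increasing weight (ties by edge label):
B—J (1): add — endpoints in different components.
B—H (2): add — endpoints in different components.
C—F (3): add — endpoints in different components.
D—F (4): add — endpoints in different components.
F—G (5): add — endpoints in different components.
H—J (6): skip — H and J already connected.
F—I (7): add — endpoints in different components.
B—F (8): add — endpoints in different components.
C—H (9): skip — C and H already connected.
E—I (10): add — endpoints in different components.
MST edge set: {B—J, B—H, C—F, D—F, F—G, F—I, B—F, E—I}.
Of the listed edges, {F—G} are in the MST → 1.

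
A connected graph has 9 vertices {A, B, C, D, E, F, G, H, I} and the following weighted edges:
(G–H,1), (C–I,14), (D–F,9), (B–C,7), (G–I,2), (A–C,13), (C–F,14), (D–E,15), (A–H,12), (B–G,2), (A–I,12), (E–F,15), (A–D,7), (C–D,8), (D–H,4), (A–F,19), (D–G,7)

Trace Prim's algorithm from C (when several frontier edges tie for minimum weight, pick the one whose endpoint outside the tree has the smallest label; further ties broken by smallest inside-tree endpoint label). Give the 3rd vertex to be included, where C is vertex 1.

Grow the tree from C using Prim:
Step 1: cheapest edge leaving the tree is B–C (7); add B.
Step 2: cheapest edge leaving the tree is B–G (2); add G.
Step 3: cheapest edge leaving the tree is G–H (1); add H.
Step 4: cheapest edge leaving the tree is G–I (2); add I.
Step 5: cheapest edge leaving the tree is D–H (4); add D.
Step 6: cheapest edge leaving the tree is A–D (7); add A.
Step 7: cheapest edge leaving the tree is D–F (9); add F.
Step 8: cheapest edge leaving the tree is D–E (15); add E.
Vertex order: C, B, G, H, I, D, A, F, E. The 3rd vertex is G.

G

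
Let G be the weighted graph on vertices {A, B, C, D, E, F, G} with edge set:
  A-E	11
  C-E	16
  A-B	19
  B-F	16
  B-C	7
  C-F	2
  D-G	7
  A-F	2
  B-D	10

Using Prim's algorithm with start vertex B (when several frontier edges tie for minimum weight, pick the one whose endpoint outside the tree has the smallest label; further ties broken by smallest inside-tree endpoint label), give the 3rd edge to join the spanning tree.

A-F

Prim, starting at B.
Step 1: cheapest edge leaving the tree is B-C (7); add C.
Step 2: cheapest edge leaving the tree is C-F (2); add F.
Step 3: cheapest edge leaving the tree is A-F (2); add A.
Step 4: cheapest edge leaving the tree is B-D (10); add D.
Step 5: cheapest edge leaving the tree is D-G (7); add G.
Step 6: cheapest edge leaving the tree is A-E (11); add E.
The 3rd edge added is A-F.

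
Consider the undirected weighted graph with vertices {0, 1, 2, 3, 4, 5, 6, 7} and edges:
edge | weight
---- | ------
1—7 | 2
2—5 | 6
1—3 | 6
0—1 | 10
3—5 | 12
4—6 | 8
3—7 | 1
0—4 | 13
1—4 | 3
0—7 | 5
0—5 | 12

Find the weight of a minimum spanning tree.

37

Kruskal's algorithm — process edges by increasing weight (ties by edge label):
3—7 (1): add — endpoints in different components.
1—7 (2): add — endpoints in different components.
1—4 (3): add — endpoints in different components.
0—7 (5): add — endpoints in different components.
1—3 (6): skip — 1 and 3 already connected.
2—5 (6): add — endpoints in different components.
4—6 (8): add — endpoints in different components.
0—1 (10): skip — 0 and 1 already connected.
0—5 (12): add — endpoints in different components.
MST edges: 3—7, 1—7, 1—4, 0—7, 2—5, 4—6, 0—5; total weight 1+2+3+5+6+8+12 = 37.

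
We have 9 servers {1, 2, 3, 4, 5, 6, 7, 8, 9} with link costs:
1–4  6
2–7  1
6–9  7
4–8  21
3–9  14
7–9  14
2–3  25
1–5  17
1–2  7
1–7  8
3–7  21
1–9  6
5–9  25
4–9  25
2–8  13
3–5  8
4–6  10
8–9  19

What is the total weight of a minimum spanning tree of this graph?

Sort edges by weight, then run Kruskal:
2–7 (1): add — endpoints in different components.
1–4 (6): add — endpoints in different components.
1–9 (6): add — endpoints in different components.
1–2 (7): add — endpoints in different components.
6–9 (7): add — endpoints in different components.
1–7 (8): skip — 1 and 7 already connected.
3–5 (8): add — endpoints in different components.
4–6 (10): skip — 4 and 6 already connected.
2–8 (13): add — endpoints in different components.
3–9 (14): add — endpoints in different components.
MST edges: 2–7, 1–4, 1–9, 1–2, 6–9, 3–5, 2–8, 3–9; total weight 1+6+6+7+7+8+13+14 = 62.

62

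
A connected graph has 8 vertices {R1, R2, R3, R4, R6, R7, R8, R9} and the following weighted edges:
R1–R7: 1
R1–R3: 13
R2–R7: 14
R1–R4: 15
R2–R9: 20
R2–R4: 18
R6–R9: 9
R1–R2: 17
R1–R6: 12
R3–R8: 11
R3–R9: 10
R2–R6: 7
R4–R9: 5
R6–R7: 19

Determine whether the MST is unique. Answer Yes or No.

Kruskal: consider edges lightest-first.
R1–R7 (1): add — endpoints in different components.
R4–R9 (5): add — endpoints in different components.
R2–R6 (7): add — endpoints in different components.
R6–R9 (9): add — endpoints in different components.
R3–R9 (10): add — endpoints in different components.
R3–R8 (11): add — endpoints in different components.
R1–R6 (12): add — endpoints in different components.
Every non-tree edge has weight strictly greater than the heaviest edge on the tree path between its endpoints, so the MST is unique.

Yes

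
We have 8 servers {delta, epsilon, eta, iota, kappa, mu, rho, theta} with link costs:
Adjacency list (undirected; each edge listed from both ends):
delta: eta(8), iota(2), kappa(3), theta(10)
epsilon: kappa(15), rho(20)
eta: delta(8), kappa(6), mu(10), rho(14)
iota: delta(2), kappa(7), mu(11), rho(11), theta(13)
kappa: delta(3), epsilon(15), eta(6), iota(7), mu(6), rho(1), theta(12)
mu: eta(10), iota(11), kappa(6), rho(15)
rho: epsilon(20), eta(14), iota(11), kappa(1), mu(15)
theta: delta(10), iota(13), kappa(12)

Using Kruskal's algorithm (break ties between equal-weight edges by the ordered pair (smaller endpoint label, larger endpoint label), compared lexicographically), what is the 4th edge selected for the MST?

Kruskal's algorithm — process edges by increasing weight (ties by edge label):
kappa-rho (1): add — endpoints in different components.
delta-iota (2): add — endpoints in different components.
delta-kappa (3): add — endpoints in different components.
eta-kappa (6): add — endpoints in different components.
kappa-mu (6): add — endpoints in different components.
iota-kappa (7): skip — iota and kappa already connected.
delta-eta (8): skip — eta and delta already connected.
delta-theta (10): add — endpoints in different components.
eta-mu (10): skip — eta and mu already connected.
iota-mu (11): skip — iota and mu already connected.
iota-rho (11): skip — rho and iota already connected.
kappa-theta (12): skip — theta and kappa already connected.
iota-theta (13): skip — iota and theta already connected.
eta-rho (14): skip — rho and eta already connected.
epsilon-kappa (15): add — endpoints in different components.
The 4th edge added is eta-kappa.

eta-kappa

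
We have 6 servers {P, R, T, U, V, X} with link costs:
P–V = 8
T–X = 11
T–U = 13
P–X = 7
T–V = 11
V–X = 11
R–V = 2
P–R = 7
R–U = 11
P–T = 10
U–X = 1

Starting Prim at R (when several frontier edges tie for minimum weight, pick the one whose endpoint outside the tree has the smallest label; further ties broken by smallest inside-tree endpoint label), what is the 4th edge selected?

Grow the tree from R using Prim:
Step 1: frontier [R–V 2, P–R 7, R–U 11] → take R–V (2); add V.
Step 2: frontier [P–R 7, R–U 11, P–V 8, T–V 11, V–X 11] → take P–R (7); add P.
Step 3: frontier [P–X 7, P–T 10, R–U 11, T–V 11, V–X 11] → take P–X (7); add X.
Step 4: frontier [P–T 10, R–U 11, T–V 11, U–X 1, T–X 11] → take U–X (1); add U.
Step 5: frontier [P–T 10, T–U 13, T–V 11, T–X 11] → take P–T (10); add T.
The 4th edge added is U–X.

U-X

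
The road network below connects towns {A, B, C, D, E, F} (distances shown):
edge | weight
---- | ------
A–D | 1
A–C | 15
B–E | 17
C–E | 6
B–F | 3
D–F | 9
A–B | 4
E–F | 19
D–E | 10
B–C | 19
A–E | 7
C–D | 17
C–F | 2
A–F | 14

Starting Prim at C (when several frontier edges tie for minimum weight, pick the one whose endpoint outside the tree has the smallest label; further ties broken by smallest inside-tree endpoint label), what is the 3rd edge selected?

A-B

Prim's algorithm from C:
Step 1: frontier [C–F 2, C–E 6, A–C 15, C–D 17, B–C 19] → take C–F (2); add F.
Step 2: frontier [C–E 6, A–C 15, C–D 17, B–C 19, B–F 3, D–F 9, A–F 14, E–F 19] → take B–F (3); add B.
Step 3: frontier [A–B 4, B–E 17, C–E 6, A–C 15, C–D 17, D–F 9, A–F 14, E–F 19] → take A–B (4); add A.
Step 4: frontier [A–D 1, A–E 7, B–E 17, C–E 6, C–D 17, D–F 9, E–F 19] → take A–D (1); add D.
Step 5: frontier [A–E 7, B–E 17, C–E 6, D–E 10, E–F 19] → take C–E (6); add E.
The 3rd edge added is A–B.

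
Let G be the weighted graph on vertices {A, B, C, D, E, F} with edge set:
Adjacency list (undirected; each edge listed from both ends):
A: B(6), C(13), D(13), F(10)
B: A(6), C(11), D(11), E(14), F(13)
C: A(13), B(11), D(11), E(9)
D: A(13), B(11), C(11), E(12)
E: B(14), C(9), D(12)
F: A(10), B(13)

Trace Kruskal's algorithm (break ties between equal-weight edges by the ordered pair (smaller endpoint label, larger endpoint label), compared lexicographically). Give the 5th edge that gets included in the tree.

Sort edges by weight, then run Kruskal:
A B (6): add. Components now {A,B} {C} {D} {E} {F}
C E (9): add. Components now {A,B} {C,E} {D} {F}
A F (10): add. Components now {A,B,F} {C,E} {D}
B C (11): add. Components now {A,B,C,E,F} {D}
B D (11): add. Components now {A,B,C,D,E,F}
The 5th edge added is B D.

B-D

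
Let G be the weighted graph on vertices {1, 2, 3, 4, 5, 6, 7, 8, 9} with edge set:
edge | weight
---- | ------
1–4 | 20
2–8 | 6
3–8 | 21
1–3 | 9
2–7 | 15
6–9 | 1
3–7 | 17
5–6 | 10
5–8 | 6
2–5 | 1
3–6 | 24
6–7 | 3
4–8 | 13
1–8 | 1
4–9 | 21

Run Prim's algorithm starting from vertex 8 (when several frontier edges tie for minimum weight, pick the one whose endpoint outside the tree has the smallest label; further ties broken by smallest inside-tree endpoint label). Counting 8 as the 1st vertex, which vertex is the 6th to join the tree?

6

Grow the tree from 8 using Prim:
Step 1: cheapest edge leaving the tree is 1–8 (1); add 1.
Step 2: cheapest edge leaving the tree is 2–8 (6); add 2.
Step 3: cheapest edge leaving the tree is 2–5 (1); add 5.
Step 4: cheapest edge leaving the tree is 1–3 (9); add 3.
Step 5: cheapest edge leaving the tree is 5–6 (10); add 6.
Step 6: cheapest edge leaving the tree is 6–9 (1); add 9.
Step 7: cheapest edge leaving the tree is 6–7 (3); add 7.
Step 8: cheapest edge leaving the tree is 4–8 (13); add 4.
Vertex order: 8, 1, 2, 5, 3, 6, 9, 7, 4. The 6th vertex is 6.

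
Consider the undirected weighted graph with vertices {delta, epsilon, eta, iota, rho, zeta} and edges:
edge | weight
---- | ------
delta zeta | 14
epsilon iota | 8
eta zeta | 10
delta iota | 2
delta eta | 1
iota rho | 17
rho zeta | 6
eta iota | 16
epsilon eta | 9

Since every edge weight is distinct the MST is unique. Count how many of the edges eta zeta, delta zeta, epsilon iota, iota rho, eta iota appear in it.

Kruskal: consider edges lightest-first.
delta eta (1): add — endpoints in different components.
delta iota (2): add — endpoints in different components.
rho zeta (6): add — endpoints in different components.
epsilon iota (8): add — endpoints in different components.
epsilon eta (9): skip — epsilon and eta already connected.
eta zeta (10): add — endpoints in different components.
MST edge set: {delta eta, delta iota, rho zeta, epsilon iota, eta zeta}.
Of the listed edges, {eta zeta, epsilon iota} are in the MST → 2.

2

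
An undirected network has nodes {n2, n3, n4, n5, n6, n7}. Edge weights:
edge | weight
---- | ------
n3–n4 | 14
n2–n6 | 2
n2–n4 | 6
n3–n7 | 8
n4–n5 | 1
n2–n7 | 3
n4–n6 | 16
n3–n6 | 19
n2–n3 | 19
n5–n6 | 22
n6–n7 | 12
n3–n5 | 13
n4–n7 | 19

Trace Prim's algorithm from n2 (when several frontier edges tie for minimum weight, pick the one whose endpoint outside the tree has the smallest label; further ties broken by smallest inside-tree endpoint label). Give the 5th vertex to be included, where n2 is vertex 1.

n5

Prim, starting at n2.
Step 1: frontier [n2–n6 2, n2–n7 3, n2–n4 6, n2–n3 19] → take n2–n6 (2); add n6.
Step 2: frontier [n2–n7 3, n2–n4 6, n2–n3 19, n6–n7 12, n4–n6 16, n3–n6 19, n5–n6 22] → take n2–n7 (3); add n7.
Step 3: frontier [n2–n4 6, n2–n3 19, n4–n6 16, n3–n6 19, n5–n6 22, n3–n7 8, n4–n7 19] → take n2–n4 (6); add n4.
Step 4: frontier [n2–n3 19, n4–n5 1, n3–n4 14, n3–n6 19, n5–n6 22, n3–n7 8] → take n4–n5 (1); add n5.
Step 5: frontier [n2–n3 19, n3–n4 14, n3–n5 13, n3–n6 19, n3–n7 8] → take n3–n7 (8); add n3.
Vertex order: n2, n6, n7, n4, n5, n3. The 5th vertex is n5.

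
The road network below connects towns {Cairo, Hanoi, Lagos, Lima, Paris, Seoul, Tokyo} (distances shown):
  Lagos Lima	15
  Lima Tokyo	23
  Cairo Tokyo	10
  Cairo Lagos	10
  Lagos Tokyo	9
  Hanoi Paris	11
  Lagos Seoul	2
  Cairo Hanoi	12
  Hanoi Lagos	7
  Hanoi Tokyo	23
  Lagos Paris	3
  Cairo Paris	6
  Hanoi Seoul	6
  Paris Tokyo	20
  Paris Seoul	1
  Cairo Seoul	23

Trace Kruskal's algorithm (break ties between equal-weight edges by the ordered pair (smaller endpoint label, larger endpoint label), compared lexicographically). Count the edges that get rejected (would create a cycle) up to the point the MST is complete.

6

Kruskal's algorithm — process edges by increasing weight (ties by edge label):
Paris Seoul (1): add — endpoints in different components.
Lagos Seoul (2): add — endpoints in different components.
Lagos Paris (3): skip — Lagos and Paris already connected.
Cairo Paris (6): add — endpoints in different components.
Hanoi Seoul (6): add — endpoints in different components.
Hanoi Lagos (7): skip — Hanoi and Lagos already connected.
Lagos Tokyo (9): add — endpoints in different components.
Cairo Lagos (10): skip — Lagos and Cairo already connected.
Cairo Tokyo (10): skip — Cairo and Tokyo already connected.
Hanoi Paris (11): skip — Hanoi and Paris already connected.
Cairo Hanoi (12): skip — Hanoi and Cairo already connected.
Lagos Lima (15): add — endpoints in different components.
Edges rejected before the tree was complete: 6.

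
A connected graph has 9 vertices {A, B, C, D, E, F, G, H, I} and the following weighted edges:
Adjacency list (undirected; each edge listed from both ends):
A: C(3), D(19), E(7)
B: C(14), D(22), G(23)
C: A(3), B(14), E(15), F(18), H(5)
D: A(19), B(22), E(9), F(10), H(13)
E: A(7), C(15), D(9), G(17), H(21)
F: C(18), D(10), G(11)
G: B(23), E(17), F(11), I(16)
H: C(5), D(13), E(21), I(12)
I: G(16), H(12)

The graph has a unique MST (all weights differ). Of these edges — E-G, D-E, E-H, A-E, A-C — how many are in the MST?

Sort edges by weight, then run Kruskal:
A-C (3): add — endpoints in different components.
C-H (5): add — endpoints in different components.
A-E (7): add — endpoints in different components.
D-E (9): add — endpoints in different components.
D-F (10): add — endpoints in different components.
F-G (11): add — endpoints in different components.
H-I (12): add — endpoints in different components.
D-H (13): skip — D and H already connected.
B-C (14): add — endpoints in different components.
MST edge set: {A-C, C-H, A-E, D-E, D-F, F-G, H-I, B-C}.
Of the listed edges, {D-E, A-E, A-C} are in the MST → 3.

3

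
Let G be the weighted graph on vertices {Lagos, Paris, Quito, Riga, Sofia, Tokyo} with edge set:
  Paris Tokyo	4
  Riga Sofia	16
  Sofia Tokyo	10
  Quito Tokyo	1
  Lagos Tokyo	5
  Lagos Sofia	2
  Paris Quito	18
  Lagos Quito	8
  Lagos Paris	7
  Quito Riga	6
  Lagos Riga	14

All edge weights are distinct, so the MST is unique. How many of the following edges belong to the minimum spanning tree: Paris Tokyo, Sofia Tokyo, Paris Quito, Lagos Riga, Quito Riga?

2

Kruskal: consider edges lightest-first.
Quito Tokyo (1): add. Components now {Quito,Tokyo} {Riga} {Lagos} {Sofia} {Paris}
Lagos Sofia (2): add. Components now {Quito,Tokyo} {Riga} {Lagos,Sofia} {Paris}
Paris Tokyo (4): add. Components now {Paris,Quito,Tokyo} {Riga} {Lagos,Sofia}
Lagos Tokyo (5): add. Components now {Lagos,Paris,Quito,Sofia,Tokyo} {Riga}
Quito Riga (6): add. Components now {Lagos,Paris,Quito,Riga,Sofia,Tokyo}
MST edge set: {Quito Tokyo, Lagos Sofia, Paris Tokyo, Lagos Tokyo, Quito Riga}.
Of the listed edges, {Paris Tokyo, Quito Riga} are in the MST → 2.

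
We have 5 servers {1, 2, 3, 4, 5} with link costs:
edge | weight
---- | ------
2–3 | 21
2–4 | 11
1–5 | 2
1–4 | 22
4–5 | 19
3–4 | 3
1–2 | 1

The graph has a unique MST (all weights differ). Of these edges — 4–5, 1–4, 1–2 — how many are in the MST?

1

Kruskal: consider edges lightest-first.
1–2 (1): add. Components now {1,2} {3} {4} {5}
1–5 (2): add. Components now {1,2,5} {3} {4}
3–4 (3): add. Components now {1,2,5} {3,4}
2–4 (11): add. Components now {1,2,3,4,5}
MST edge set: {1–2, 1–5, 3–4, 2–4}.
Of the listed edges, {1–2} are in the MST → 1.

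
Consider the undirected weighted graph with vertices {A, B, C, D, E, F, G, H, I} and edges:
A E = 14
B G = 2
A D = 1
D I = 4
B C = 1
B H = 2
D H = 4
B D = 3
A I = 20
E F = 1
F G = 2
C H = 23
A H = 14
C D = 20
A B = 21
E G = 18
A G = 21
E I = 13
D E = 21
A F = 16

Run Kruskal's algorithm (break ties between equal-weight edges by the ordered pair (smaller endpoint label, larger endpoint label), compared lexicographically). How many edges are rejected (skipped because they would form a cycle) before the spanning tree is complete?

1

Kruskal's algorithm — process edges by increasing weight (ties by edge label):
A D (1): add — endpoints in different components.
B C (1): add — endpoints in different components.
E F (1): add — endpoints in different components.
B G (2): add — endpoints in different components.
B H (2): add — endpoints in different components.
F G (2): add — endpoints in different components.
B D (3): add — endpoints in different components.
D H (4): skip — D and H already connected.
D I (4): add — endpoints in different components.
Edges rejected before the tree was complete: 1.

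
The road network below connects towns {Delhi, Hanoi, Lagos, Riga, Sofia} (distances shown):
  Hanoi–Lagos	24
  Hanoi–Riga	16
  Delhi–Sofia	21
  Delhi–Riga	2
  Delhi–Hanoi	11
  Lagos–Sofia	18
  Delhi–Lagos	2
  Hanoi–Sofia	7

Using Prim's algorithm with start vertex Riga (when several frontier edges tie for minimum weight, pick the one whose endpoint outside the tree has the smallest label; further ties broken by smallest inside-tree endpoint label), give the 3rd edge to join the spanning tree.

Grow the tree from Riga using Prim:
Step 1: frontier [Delhi–Riga 2, Hanoi–Riga 16] → take Delhi–Riga (2); add Delhi.
Step 2: frontier [Delhi–Lagos 2, Delhi–Hanoi 11, Delhi–Sofia 21, Hanoi–Riga 16] → take Delhi–Lagos (2); add Lagos.
Step 3: frontier [Delhi–Hanoi 11, Delhi–Sofia 21, Lagos–Sofia 18, Hanoi–Lagos 24, Hanoi–Riga 16] → take Delhi–Hanoi (11); add Hanoi.
Step 4: frontier [Delhi–Sofia 21, Hanoi–Sofia 7, Lagos–Sofia 18] → take Hanoi–Sofia (7); add Sofia.
The 3rd edge added is Delhi–Hanoi.

Delhi-Hanoi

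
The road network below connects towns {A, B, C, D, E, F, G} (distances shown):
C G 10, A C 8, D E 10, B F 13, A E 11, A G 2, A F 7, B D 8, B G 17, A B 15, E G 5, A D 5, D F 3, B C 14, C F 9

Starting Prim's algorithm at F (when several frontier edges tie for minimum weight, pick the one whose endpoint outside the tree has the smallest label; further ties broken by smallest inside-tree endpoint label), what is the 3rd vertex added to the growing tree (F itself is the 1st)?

A

Prim, starting at F.
Step 1: cheapest edge leaving the tree is D F (3); add D.
Step 2: cheapest edge leaving the tree is A D (5); add A.
Step 3: cheapest edge leaving the tree is A G (2); add G.
Step 4: cheapest edge leaving the tree is E G (5); add E.
Step 5: cheapest edge leaving the tree is B D (8); add B.
Step 6: cheapest edge leaving the tree is A C (8); add C.
Vertex order: F, D, A, G, E, B, C. The 3rd vertex is A.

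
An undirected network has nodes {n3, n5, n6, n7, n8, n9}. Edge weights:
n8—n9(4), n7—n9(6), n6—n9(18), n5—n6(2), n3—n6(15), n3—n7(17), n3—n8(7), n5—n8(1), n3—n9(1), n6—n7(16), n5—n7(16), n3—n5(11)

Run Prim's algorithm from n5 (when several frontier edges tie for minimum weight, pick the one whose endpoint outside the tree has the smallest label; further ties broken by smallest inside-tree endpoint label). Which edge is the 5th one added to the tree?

n7-n9

Prim, starting at n5.
Step 1: frontier [n5—n8 1, n5—n6 2, n3—n5 11, n5—n7 16] → take n5—n8 (1); add n8.
Step 2: frontier [n5—n6 2, n3—n5 11, n5—n7 16, n8—n9 4, n3—n8 7] → take n5—n6 (2); add n6.
Step 3: frontier [n3—n5 11, n5—n7 16, n3—n6 15, n6—n7 16, n6—n9 18, n8—n9 4, n3—n8 7] → take n8—n9 (4); add n9.
Step 4: frontier [n3—n5 11, n5—n7 16, n3—n6 15, n6—n7 16, n3—n8 7, n3—n9 1, n7—n9 6] → take n3—n9 (1); add n3.
Step 5: frontier [n3—n7 17, n5—n7 16, n6—n7 16, n7—n9 6] → take n7—n9 (6); add n7.
The 5th edge added is n7—n9.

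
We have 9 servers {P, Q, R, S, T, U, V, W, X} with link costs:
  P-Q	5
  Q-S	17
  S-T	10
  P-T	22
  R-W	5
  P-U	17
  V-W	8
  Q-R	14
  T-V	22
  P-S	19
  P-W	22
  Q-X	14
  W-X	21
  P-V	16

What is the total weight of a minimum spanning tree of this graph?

Kruskal: consider edges lightest-first.
P-Q (5): add — endpoints in different components.
R-W (5): add — endpoints in different components.
V-W (8): add — endpoints in different components.
S-T (10): add — endpoints in different components.
Q-R (14): add — endpoints in different components.
Q-X (14): add — endpoints in different components.
P-V (16): skip — V and P already connected.
P-U (17): add — endpoints in different components.
Q-S (17): add — endpoints in different components.
MST edges: P-Q, R-W, V-W, S-T, Q-R, Q-X, P-U, Q-S; total weight 5+5+8+10+14+14+17+17 = 90.

90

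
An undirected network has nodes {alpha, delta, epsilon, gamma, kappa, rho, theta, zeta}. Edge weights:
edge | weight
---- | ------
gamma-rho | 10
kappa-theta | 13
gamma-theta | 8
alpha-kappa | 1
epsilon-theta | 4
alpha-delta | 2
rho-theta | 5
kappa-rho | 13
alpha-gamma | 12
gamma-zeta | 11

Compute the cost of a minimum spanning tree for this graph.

Prim, starting at alpha.
Step 1: frontier [alpha-kappa 1, alpha-delta 2, alpha-gamma 12] → take alpha-kappa (1); add kappa.
Step 2: frontier [alpha-delta 2, alpha-gamma 12, kappa-rho 13, kappa-theta 13] → take alpha-delta (2); add delta.
Step 3: frontier [alpha-gamma 12, kappa-rho 13, kappa-theta 13] → take alpha-gamma (12); add gamma.
Step 4: frontier [gamma-theta 8, gamma-rho 10, gamma-zeta 11, kappa-rho 13, kappa-theta 13] → take gamma-theta (8); add theta.
Step 5: frontier [gamma-rho 10, gamma-zeta 11, kappa-rho 13, epsilon-theta 4, rho-theta 5] → take epsilon-theta (4); add epsilon.
Step 6: frontier [gamma-rho 10, gamma-zeta 11, kappa-rho 13, rho-theta 5] → take rho-theta (5); add rho.
Step 7: frontier [gamma-zeta 11] → take gamma-zeta (11); add zeta.
MST edges: alpha-kappa, alpha-delta, alpha-gamma, gamma-theta, epsilon-theta, rho-theta, gamma-zeta; total weight 1+2+12+8+4+5+11 = 43.

43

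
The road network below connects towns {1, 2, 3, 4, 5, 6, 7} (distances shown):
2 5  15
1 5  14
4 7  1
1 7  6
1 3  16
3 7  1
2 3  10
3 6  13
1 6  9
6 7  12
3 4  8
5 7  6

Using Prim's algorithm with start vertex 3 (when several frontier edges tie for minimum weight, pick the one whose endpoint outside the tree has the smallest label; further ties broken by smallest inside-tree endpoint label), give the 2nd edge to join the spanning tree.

Grow the tree from 3 using Prim:
Step 1: frontier [3 7 1, 3 4 8, 2 3 10, 3 6 13, 1 3 16] → take 3 7 (1); add 7.
Step 2: frontier [3 4 8, 2 3 10, 3 6 13, 1 3 16, 4 7 1, 1 7 6, 5 7 6, 6 7 12] → take 4 7 (1); add 4.
Step 3: frontier [2 3 10, 3 6 13, 1 3 16, 1 7 6, 5 7 6, 6 7 12] → take 1 7 (6); add 1.
Step 4: frontier [1 6 9, 1 5 14, 2 3 10, 3 6 13, 5 7 6, 6 7 12] → take 5 7 (6); add 5.
Step 5: frontier [1 6 9, 2 3 10, 3 6 13, 2 5 15, 6 7 12] → take 1 6 (9); add 6.
Step 6: frontier [2 3 10, 2 5 15] → take 2 3 (10); add 2.
The 2nd edge added is 4 7.

4-7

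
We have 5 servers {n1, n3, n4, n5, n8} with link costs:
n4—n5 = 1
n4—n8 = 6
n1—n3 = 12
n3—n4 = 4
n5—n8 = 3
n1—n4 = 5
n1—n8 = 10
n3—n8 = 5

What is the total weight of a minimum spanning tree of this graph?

Prim, starting at n4.
Step 1: frontier [n4—n5 1, n3—n4 4, n1—n4 5, n4—n8 6] → take n4—n5 (1); add n5.
Step 2: frontier [n3—n4 4, n1—n4 5, n4—n8 6, n5—n8 3] → take n5—n8 (3); add n8.
Step 3: frontier [n3—n4 4, n1—n4 5, n3—n8 5, n1—n8 10] → take n3—n4 (4); add n3.
Step 4: frontier [n1—n3 12, n1—n4 5, n1—n8 10] → take n1—n4 (5); add n1.
MST edges: n4—n5, n5—n8, n3—n4, n1—n4; total weight 1+3+4+5 = 13.

13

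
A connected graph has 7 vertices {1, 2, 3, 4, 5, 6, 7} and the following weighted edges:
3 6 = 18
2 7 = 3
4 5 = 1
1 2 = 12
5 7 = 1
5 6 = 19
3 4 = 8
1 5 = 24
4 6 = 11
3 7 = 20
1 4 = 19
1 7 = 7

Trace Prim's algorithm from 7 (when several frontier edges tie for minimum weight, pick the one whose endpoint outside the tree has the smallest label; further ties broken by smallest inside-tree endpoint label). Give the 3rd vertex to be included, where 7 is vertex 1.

4

Grow the tree from 7 using Prim:
Step 1: frontier [5 7 1, 2 7 3, 1 7 7, 3 7 20] → take 5 7 (1); add 5.
Step 2: frontier [4 5 1, 5 6 19, 1 5 24, 2 7 3, 1 7 7, 3 7 20] → take 4 5 (1); add 4.
Step 3: frontier [3 4 8, 4 6 11, 1 4 19, 5 6 19, 1 5 24, 2 7 3, 1 7 7, 3 7 20] → take 2 7 (3); add 2.
Step 4: frontier [1 2 12, 3 4 8, 4 6 11, 1 4 19, 5 6 19, 1 5 24, 1 7 7, 3 7 20] → take 1 7 (7); add 1.
Step 5: frontier [3 4 8, 4 6 11, 5 6 19, 3 7 20] → take 3 4 (8); add 3.
Step 6: frontier [3 6 18, 4 6 11, 5 6 19] → take 4 6 (11); add 6.
Vertex order: 7, 5, 4, 2, 1, 3, 6. The 3rd vertex is 4.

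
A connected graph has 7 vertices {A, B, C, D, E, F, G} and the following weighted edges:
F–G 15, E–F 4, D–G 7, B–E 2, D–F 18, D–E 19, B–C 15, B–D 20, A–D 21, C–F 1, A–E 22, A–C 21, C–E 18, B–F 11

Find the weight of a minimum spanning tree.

Kruskal: consider edges lightest-first.
C–F (1): add. Components now {A} {B} {C,F} {D} {E} {G}
B–E (2): add. Components now {A} {B,E} {C,F} {D} {G}
E–F (4): add. Components now {A} {B,C,E,F} {D} {G}
D–G (7): add. Components now {A} {B,C,E,F} {D,G}
B–F (11): skip — B and F already connected.
B–C (15): skip — B and C already connected.
F–G (15): add. Components now {A} {B,C,D,E,F,G}
C–E (18): skip — C and E already connected.
D–F (18): skip — D and F already connected.
D–E (19): skip — D and E already connected.
B–D (20): skip — B and D already connected.
A–C (21): add. Components now {A,B,C,D,E,F,G}
MST edges: C–F, B–E, E–F, D–G, F–G, A–C; total weight 1+2+4+7+15+21 = 50.

50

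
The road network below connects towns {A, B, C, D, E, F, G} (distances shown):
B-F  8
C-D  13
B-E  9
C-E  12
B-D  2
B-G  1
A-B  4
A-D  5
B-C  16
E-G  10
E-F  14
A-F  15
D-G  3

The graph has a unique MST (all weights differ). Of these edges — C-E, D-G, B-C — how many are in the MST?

Sort edges by weight, then run Kruskal:
B-G (1): add. Components now {A} {B,G} {C} {D} {E} {F}
B-D (2): add. Components now {A} {B,D,G} {C} {E} {F}
D-G (3): skip — D and G already connected.
A-B (4): add. Components now {A,B,D,G} {C} {E} {F}
A-D (5): skip — A and D already connected.
B-F (8): add. Components now {A,B,D,F,G} {C} {E}
B-E (9): add. Components now {A,B,D,E,F,G} {C}
E-G (10): skip — E and G already connected.
C-E (12): add. Components now {A,B,C,D,E,F,G}
MST edge set: {B-G, B-D, A-B, B-F, B-E, C-E}.
Of the listed edges, {C-E} are in the MST → 1.

1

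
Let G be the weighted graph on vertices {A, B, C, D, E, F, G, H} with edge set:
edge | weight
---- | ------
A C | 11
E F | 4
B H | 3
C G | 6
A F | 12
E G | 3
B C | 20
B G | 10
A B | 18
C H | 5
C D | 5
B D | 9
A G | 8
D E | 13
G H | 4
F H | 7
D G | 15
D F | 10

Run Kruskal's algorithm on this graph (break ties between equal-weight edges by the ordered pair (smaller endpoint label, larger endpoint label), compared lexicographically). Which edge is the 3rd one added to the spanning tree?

Kruskal's algorithm — process edges by increasing weight (ties by edge label):
B H (3): add — endpoints in different components.
E G (3): add — endpoints in different components.
E F (4): add — endpoints in different components.
G H (4): add — endpoints in different components.
C D (5): add — endpoints in different components.
C H (5): add — endpoints in different components.
C G (6): skip — C and G already connected.
F H (7): skip — F and H already connected.
A G (8): add — endpoints in different components.
The 3rd edge added is E F.

E-F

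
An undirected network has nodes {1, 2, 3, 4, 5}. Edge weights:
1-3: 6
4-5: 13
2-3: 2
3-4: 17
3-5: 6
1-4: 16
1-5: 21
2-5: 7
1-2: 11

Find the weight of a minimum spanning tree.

27

Sort edges by weight, then run Kruskal:
2-3 (2): add. Components now {1} {2,3} {4} {5}
1-3 (6): add. Components now {1,2,3} {4} {5}
3-5 (6): add. Components now {1,2,3,5} {4}
2-5 (7): skip — 2 and 5 already connected.
1-2 (11): skip — 1 and 2 already connected.
4-5 (13): add. Components now {1,2,3,4,5}
MST edges: 2-3, 1-3, 3-5, 4-5; total weight 2+6+6+13 = 27.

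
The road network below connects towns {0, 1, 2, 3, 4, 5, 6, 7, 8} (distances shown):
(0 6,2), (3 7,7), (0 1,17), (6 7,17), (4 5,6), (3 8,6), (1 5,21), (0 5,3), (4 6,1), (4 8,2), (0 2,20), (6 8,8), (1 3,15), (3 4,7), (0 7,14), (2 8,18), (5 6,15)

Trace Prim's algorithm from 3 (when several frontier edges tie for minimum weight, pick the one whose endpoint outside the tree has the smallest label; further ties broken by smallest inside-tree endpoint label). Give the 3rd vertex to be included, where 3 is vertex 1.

Prim, starting at 3.
Step 1: cheapest edge leaving the tree is 3 8 (6); add 8.
Step 2: cheapest edge leaving the tree is 4 8 (2); add 4.
Step 3: cheapest edge leaving the tree is 4 6 (1); add 6.
Step 4: cheapest edge leaving the tree is 0 6 (2); add 0.
Step 5: cheapest edge leaving the tree is 0 5 (3); add 5.
Step 6: cheapest edge leaving the tree is 3 7 (7); add 7.
Step 7: cheapest edge leaving the tree is 1 3 (15); add 1.
Step 8: cheapest edge leaving the tree is 2 8 (18); add 2.
Vertex order: 3, 8, 4, 6, 0, 5, 7, 1, 2. The 3rd vertex is 4.

4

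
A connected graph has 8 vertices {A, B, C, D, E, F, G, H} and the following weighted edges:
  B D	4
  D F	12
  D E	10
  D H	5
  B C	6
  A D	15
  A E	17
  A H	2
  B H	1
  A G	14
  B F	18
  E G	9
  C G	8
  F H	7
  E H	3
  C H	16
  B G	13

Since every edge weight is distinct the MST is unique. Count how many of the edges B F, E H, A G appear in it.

1

Sort edges by weight, then run Kruskal:
B H (1): add — endpoints in different components.
A H (2): add — endpoints in different components.
E H (3): add — endpoints in different components.
B D (4): add — endpoints in different components.
D H (5): skip — D and H already connected.
B C (6): add — endpoints in different components.
F H (7): add — endpoints in different components.
C G (8): add — endpoints in different components.
MST edge set: {B H, A H, E H, B D, B C, F H, C G}.
Of the listed edges, {E H} are in the MST → 1.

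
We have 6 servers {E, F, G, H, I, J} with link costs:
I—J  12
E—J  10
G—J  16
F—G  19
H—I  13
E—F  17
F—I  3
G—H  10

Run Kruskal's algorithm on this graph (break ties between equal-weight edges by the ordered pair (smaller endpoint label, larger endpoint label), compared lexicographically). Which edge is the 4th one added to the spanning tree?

Kruskal: consider edges lightest-first.
F—I (3): add. Components now {E} {F,I} {G} {H} {J}
E—J (10): add. Components now {E,J} {F,I} {G} {H}
G—H (10): add. Components now {E,J} {F,I} {G,H}
I—J (12): add. Components now {E,F,I,J} {G,H}
H—I (13): add. Components now {E,F,G,H,I,J}
The 4th edge added is I—J.

I-J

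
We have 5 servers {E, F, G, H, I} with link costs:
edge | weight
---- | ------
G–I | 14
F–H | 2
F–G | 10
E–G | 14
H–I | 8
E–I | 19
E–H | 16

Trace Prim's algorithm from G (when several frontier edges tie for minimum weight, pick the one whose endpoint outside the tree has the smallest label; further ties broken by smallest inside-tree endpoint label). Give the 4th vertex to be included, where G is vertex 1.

I

Grow the tree from G using Prim:
Step 1: frontier [F–G 10, E–G 14, G–I 14] → take F–G (10); add F.
Step 2: frontier [F–H 2, E–G 14, G–I 14] → take F–H (2); add H.
Step 3: frontier [E–G 14, G–I 14, H–I 8, E–H 16] → take H–I (8); add I.
Step 4: frontier [E–G 14, E–H 16, E–I 19] → take E–G (14); add E.
Vertex order: G, F, H, I, E. The 4th vertex is I.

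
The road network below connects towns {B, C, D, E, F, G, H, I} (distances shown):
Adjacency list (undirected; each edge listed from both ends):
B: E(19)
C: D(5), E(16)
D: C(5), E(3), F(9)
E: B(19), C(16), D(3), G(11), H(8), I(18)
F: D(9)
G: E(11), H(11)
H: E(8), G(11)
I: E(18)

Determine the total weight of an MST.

Kruskal's algorithm — process edges by increasing weight (ties by edge label):
D E (3): add — endpoints in different components.
C D (5): add — endpoints in different components.
E H (8): add — endpoints in different components.
D F (9): add — endpoints in different components.
E G (11): add — endpoints in different components.
G H (11): skip — G and H already connected.
C E (16): skip — C and E already connected.
E I (18): add — endpoints in different components.
B E (19): add — endpoints in different components.
MST edges: D E, C D, E H, D F, E G, E I, B E; total weight 3+5+8+9+11+18+19 = 73.

73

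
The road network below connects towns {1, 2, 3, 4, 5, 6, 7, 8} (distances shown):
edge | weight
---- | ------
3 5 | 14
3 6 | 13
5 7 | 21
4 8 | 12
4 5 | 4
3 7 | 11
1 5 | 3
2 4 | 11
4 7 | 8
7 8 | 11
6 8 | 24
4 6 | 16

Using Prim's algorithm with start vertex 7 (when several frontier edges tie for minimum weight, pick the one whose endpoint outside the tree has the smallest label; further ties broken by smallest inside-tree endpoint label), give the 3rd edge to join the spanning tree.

Prim's algorithm from 7:
Step 1: frontier [4 7 8, 3 7 11, 7 8 11, 5 7 21] → take 4 7 (8); add 4.
Step 2: frontier [4 5 4, 2 4 11, 4 8 12, 4 6 16, 3 7 11, 7 8 11, 5 7 21] → take 4 5 (4); add 5.
Step 3: frontier [2 4 11, 4 8 12, 4 6 16, 1 5 3, 3 5 14, 3 7 11, 7 8 11] → take 1 5 (3); add 1.
Step 4: frontier [2 4 11, 4 8 12, 4 6 16, 3 5 14, 3 7 11, 7 8 11] → take 2 4 (11); add 2.
Step 5: frontier [4 8 12, 4 6 16, 3 5 14, 3 7 11, 7 8 11] → take 3 7 (11); add 3.
Step 6: frontier [3 6 13, 4 8 12, 4 6 16, 7 8 11] → take 7 8 (11); add 8.
Step 7: frontier [3 6 13, 4 6 16, 6 8 24] → take 3 6 (13); add 6.
The 3rd edge added is 1 5.

1-5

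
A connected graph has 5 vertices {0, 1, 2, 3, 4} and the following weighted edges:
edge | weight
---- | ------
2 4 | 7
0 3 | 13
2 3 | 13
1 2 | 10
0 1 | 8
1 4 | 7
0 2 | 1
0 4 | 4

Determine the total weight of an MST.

Prim, starting at 3.
Step 1: cheapest edge leaving the tree is 0 3 (13); add 0.
Step 2: cheapest edge leaving the tree is 0 2 (1); add 2.
Step 3: cheapest edge leaving the tree is 0 4 (4); add 4.
Step 4: cheapest edge leaving the tree is 1 4 (7); add 1.
MST edges: 0 3, 0 2, 0 4, 1 4; total weight 13+1+4+7 = 25.

25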